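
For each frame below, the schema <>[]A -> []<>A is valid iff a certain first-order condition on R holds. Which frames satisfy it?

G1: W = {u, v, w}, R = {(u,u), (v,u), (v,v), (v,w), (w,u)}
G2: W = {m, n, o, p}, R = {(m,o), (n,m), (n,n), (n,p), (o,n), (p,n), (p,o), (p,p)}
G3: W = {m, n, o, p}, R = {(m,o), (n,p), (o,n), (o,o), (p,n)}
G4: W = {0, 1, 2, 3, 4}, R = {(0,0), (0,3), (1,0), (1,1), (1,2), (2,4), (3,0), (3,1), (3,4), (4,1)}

Frame correspondent (Sahlqvist): forall x forall y forall z (Rxy & Rxz -> exists w (Ryw & Rzw)) — i.e. convergence.
G1: holds.
G2: fails — Rnn and Rnm but n and m have no common successor.
G3: fails — Ron and Roo but n and o have no common successor.
G4: fails — R10 and R12 but 0 and 2 have no common successor.

G1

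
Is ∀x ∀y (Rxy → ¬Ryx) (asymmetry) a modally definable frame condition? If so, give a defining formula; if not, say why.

Any modally definable frame class is closed under surjective bounded morphisms.
The 4-cycle (worlds a,b,c,d with a→b→c→d→a) is asymmetric. Mapping every world to a single reflexive point • is a surjective bounded morphism, and the reflexive point is not asymmetric (R•• but asymmetry requires ¬R••).
So no modal formula (or set of formulas) defines exactly the asymmetric frames.

No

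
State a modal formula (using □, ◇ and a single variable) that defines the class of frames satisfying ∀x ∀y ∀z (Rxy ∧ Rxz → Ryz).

A defining formula is ◇s → □◇s (the 5 axiom).
Suppose ◇s→□◇s is valid. Take Rxy, Rxz and set V(s)={y}. Then ◇s at x, so □◇s at x, so ◇s at z, so some w with Rzw has s; w=y, i.e. Rzy. By symmetry of the argument, Ryz.

◇s → □◇s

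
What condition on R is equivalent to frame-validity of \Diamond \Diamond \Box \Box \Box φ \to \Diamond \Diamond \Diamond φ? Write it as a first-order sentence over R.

\forall x \forall y (x R^2 y \to \exists w (y R^3 w \wedge x R^3 w))

This is a Sahlqvist (Geach-type) schema ◇^2□^3φ → □^0◇^3φ.
First-order correspondent: \forall x \forall y (x R^2 y \to \exists w (y R^3 w \wedge x R^3 w)).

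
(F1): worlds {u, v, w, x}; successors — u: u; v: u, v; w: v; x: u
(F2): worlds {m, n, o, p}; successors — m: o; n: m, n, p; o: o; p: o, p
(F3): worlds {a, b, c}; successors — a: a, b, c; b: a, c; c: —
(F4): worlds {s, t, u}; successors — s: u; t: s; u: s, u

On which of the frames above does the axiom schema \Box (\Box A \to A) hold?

(F1)

Frame correspondent (Sahlqvist): \forall x \forall y (Rxy \to Ryy) — i.e. shift-reflexivity.
(F1): ✓.
(F2): fails — Rnm but not Rmm.
(F3): fails — Rbc but not Rcc.
(F4): fails — Rts but not Rss.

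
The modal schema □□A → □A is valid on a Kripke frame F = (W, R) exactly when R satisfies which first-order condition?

This schema is the C4 axiom.
Its frame correspondent is density — ∀x ∀y (Rxy → ∃z (Rxz ∧ Rzy)).

density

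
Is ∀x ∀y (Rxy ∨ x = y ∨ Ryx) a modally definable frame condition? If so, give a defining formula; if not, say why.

Not definable by any modal formula

If a class were modally definable it would be closed under disjoint unions (Goldblatt–Thomason).
Take 3 disjoint single-world reflexive frames: each is trivially connected, but their disjoint union has 3 worlds with no edge between distinct components, so it is not connected.
So the class is not modally definable.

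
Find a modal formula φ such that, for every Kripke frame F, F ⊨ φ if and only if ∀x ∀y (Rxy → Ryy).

□(□p → p)

The condition is shift-reflexivity. The T□ schema □(□p → p) defines it.
Suppose □(□p→p) is valid. Take Rxy and set V(p)={w : Ryw}. Then at y, □p holds; since □(□p→p) at x, □p→p at y, so p at y, i.e. Ryy.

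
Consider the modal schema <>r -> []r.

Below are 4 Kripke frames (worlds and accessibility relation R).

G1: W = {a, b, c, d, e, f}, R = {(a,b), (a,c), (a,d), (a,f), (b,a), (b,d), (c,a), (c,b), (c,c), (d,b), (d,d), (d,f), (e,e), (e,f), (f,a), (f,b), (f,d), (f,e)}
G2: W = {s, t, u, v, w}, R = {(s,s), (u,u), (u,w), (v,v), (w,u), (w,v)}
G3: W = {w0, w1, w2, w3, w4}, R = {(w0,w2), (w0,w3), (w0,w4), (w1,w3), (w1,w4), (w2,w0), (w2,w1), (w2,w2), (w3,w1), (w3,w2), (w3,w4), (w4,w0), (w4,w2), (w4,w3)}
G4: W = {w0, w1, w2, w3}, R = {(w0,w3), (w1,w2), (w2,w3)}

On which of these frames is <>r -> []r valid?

This is the axiom for partial functionality; its first-order frame correspondent is forall x forall y forall z (Rxy & Rxz -> y = z).
G1: fails — a sees both b and c.
G2: fails — u sees both u and w.
G3: fails — w0 sees both w2 and w3.
G4: holds.
Valid on: G4.

G4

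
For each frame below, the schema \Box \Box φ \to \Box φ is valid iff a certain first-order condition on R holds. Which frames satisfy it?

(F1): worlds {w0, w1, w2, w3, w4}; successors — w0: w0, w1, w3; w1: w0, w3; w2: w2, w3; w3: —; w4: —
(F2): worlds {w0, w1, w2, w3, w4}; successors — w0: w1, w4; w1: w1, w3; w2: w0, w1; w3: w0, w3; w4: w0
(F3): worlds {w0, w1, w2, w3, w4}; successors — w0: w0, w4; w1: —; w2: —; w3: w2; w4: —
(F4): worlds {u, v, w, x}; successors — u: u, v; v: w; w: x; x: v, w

This is the axiom for density; its first-order frame correspondent is \forall x \forall y (Rxy \to \exists z (Rxz \wedge Rzy)).
(F1): holds.
(F2): fails — Rw0w4 but no z with Rw0z and Rzw4.
(F3): fails — Rw3w2 but no z with Rw3z and Rzw2.
(F4): fails — Rwx but no z with Rwz and Rzx.

(F1)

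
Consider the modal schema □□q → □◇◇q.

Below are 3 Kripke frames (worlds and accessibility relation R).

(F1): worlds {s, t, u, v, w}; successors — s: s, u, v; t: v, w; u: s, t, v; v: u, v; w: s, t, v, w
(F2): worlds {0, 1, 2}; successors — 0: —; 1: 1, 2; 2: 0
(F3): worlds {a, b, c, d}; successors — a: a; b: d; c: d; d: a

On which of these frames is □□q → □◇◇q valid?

(F1), (F3)

Frame correspondent (Sahlqvist): ∀x ∀z (xRz → ∃w (xR²w ∧ zR²w)) — i.e. a generalized confluence (Geach) condition.
(F1): satisfies the condition.
(F2): fails — 1R2 but no w with 1R²w and 2R²w.
(F3): satisfies the condition.
Valid on: (F1), (F3).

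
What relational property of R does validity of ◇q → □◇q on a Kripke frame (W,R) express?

the Euclidean property: ∀x ∀y ∀z (Rxy ∧ Rxz → Ryz)

This schema is the 5 axiom.
It corresponds to the Euclidean property: ∀x ∀y ∀z (Rxy ∧ Rxz → Ryz).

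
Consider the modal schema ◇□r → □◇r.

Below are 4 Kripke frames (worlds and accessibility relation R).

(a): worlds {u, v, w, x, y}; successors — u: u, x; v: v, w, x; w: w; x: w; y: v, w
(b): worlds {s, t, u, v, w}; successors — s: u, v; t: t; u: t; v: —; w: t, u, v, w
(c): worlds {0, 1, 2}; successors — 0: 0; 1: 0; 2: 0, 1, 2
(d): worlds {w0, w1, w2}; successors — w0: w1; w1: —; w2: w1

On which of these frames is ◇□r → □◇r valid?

(c)

The schema corresponds to convergence: ∀x ∀y ∀z (Rxy ∧ Rxz → ∃w (Ryw ∧ Rzw)).
(a): fails — Ruu and Rux but u and x have no common successor.
(b): fails — Rsv and Rsv but v and v have no common successor.
(c): satisfies the condition.
(d): fails — Rw0w1 and Rw0w1 but w1 and w1 have no common successor.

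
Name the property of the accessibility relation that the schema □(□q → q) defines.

shift-reflexivity: ∀x ∀y (Rxy → Ryy)

This schema is the T□ axiom.
Its frame correspondent is shift-reflexivity — ∀x ∀y (Rxy → Ryy).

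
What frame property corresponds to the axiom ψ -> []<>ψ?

Suppose ψ→□◇ψ is valid. Take Rxy and set V(ψ)={x}. Then ψ at x, so □◇ψ at x, so ◇ψ at y, so some z with Ryz has ψ; z=x, i.e. Ryx.

symmetry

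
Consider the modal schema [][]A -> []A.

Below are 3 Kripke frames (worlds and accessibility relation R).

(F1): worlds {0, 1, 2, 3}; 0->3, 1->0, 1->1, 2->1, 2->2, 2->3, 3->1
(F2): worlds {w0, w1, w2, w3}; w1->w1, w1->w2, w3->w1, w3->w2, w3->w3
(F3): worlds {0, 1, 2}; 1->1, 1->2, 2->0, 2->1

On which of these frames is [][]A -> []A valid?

(F2)

This is the axiom for density; its first-order frame correspondent is forall x forall y (Rxy -> exists z (Rxz & Rzy)).
(F1): fails — R03 but no z with R0z and Rz3.
(F2): satisfies the condition.
(F3): fails — R20 but no z with R2z and Rz0.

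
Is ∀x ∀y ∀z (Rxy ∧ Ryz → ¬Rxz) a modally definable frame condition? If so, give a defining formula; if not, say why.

Modal frame validity is preserved under surjective bounded morphisms.
The 3-cycle (worlds w0,w1,w2 with w0→w1→w2→w0) is intransitive. Mapping every world to a single reflexive point • is a surjective bounded morphism; the reflexive point is not intransitive (R••∧R•• but R••).
So the class is not modally definable.

Not modally definable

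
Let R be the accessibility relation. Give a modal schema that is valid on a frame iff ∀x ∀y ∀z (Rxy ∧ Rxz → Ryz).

◇s → □◇s

A defining formula is ◇s → □◇s (the 5 axiom).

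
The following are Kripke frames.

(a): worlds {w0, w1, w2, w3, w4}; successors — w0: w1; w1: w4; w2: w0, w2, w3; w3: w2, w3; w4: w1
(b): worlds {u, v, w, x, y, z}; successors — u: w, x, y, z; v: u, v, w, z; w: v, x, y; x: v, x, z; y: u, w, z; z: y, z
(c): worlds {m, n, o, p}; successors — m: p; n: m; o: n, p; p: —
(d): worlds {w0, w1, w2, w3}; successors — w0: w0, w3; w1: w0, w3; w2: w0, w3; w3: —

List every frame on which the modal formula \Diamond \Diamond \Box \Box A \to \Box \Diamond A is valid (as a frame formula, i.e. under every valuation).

The schema corresponds to a generalized confluence (Geach) condition: \forall x \forall y \forall z ((x R^2 y \wedge xRz) \to \exists w (y R^2 w \wedge zRw)).
(a): fails — w2R²w0, w2Rw0 but no w with w0R²w and w0Rw.
(b): ✓.
(c): fails — nR²p, nRm but no w with pR²w and mRw.
(d): fails — w0R²w0, w0Rw3 but no w with w0R²w and w3Rw.
Valid on: (b).

(b)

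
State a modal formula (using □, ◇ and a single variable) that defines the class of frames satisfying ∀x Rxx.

This is reflexivity; the standard corresponding axiom is T: □r → r.
Suppose □r→r is valid. At any x set V(r)={w : Rxw}. Then □r holds at x, so r holds at x, i.e. Rxx.

□r → r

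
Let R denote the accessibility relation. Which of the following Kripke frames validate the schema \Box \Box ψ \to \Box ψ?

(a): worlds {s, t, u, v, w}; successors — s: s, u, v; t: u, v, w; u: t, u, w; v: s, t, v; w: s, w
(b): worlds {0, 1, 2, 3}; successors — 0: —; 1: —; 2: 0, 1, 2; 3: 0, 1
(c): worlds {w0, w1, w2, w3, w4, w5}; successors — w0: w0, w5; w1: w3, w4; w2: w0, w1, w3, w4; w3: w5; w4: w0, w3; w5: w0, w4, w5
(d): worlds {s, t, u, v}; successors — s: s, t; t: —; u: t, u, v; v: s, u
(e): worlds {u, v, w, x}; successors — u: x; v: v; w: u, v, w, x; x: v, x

The schema corresponds to density: \forall x \forall y (Rxy \to \exists z (Rxz \wedge Rzy)).
(a): holds.
(b): fails — R31 but no z with R3z and Rz1.
(c): fails — Rw2w1 but no z with Rw2z and Rzw1.
(d): holds.
(e): holds.
Valid on: (a), (d), (e).

(a), (d), (e)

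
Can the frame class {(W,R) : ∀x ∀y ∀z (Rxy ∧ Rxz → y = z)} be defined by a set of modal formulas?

Yes: it is partial functionality, defined by the CD schema ◇r → □r.
Suppose ◇r→□r is valid. Take Rxy, Rxz and set V(r)={y}. Then ◇r at x, so □r at x, so r at z, i.e. z=y.

Definable; ◇r → □r defines it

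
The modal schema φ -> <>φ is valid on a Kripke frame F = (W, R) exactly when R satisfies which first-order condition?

Reflexivity

This is frame-equivalent to □φ → φ (substitute ¬φ for φ and contrapose).
Suppose □φ→φ is valid. At any x set V(φ)={w : Rxw}. Then □φ holds at x, so φ holds at x, i.e. Rxx.
Conversely, on a frame with reflexivity the schema holds at every world under every valuation.
Frame condition: forall x Rxx.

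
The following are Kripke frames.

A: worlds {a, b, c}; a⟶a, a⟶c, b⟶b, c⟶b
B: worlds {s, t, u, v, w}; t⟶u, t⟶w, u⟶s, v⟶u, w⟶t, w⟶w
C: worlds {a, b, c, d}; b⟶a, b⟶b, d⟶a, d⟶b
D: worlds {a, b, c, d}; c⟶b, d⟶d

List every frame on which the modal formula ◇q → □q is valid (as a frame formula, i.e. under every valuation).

D

Frame correspondent (Sahlqvist): ∀x ∀y ∀z (Rxy ∧ Rxz → y = z) — i.e. partial functionality.
A: fails — a sees both a and c.
B: fails — t sees both u and w.
C: fails — b sees both a and b.
D: condition met.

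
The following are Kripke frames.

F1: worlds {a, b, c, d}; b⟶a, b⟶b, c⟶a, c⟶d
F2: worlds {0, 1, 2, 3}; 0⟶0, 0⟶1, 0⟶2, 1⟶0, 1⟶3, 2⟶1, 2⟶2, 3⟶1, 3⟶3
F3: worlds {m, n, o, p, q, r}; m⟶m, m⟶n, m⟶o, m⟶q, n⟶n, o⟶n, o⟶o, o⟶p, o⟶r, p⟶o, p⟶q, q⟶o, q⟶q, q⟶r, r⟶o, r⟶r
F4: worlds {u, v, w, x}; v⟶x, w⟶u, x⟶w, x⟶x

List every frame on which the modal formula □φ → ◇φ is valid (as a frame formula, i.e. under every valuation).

F2, F3

Frame correspondent (Sahlqvist): ∀x ∃y Rxy — i.e. seriality.
F1: fails — world a has no successor.
F2: ✓.
F3: ✓.
F4: fails — world u has no successor.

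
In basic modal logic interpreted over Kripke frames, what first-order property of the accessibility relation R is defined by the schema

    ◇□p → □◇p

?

Suppose ◇□p→□◇p is valid. Take Rxy, Rxz and set V(p)={w : Ryw}. Then □p at y so ◇□p at x, so □◇p at x, so ◇p at z, giving w with Rzw and Ryw.
Conversely, any frame satisfying ∀x ∀y ∀z (Rxy ∧ Rxz → ∃w (Ryw ∧ Rzw)) validates the schema.
Frame condition: ∀x ∀y ∀z (Rxy ∧ Rxz → ∃w (Ryw ∧ Rzw)).

convergence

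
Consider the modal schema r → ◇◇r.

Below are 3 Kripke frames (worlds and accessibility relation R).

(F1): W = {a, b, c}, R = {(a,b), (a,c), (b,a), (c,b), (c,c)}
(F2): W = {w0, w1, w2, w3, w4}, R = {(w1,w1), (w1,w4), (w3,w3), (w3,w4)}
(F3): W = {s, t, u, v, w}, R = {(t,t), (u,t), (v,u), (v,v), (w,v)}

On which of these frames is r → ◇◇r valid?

(F1)

Frame correspondent (Sahlqvist): ∀x ∃w (x = w ∧ xR²w) — i.e. a generalized confluence (Geach) condition.
(F1): holds.
(F2): fails — at w0 but no w with w0=w and w0R²w.
(F3): fails — at s but no w* with s=w* and sR²w*.
Valid on: (F1).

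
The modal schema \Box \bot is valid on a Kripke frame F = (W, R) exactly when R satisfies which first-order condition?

□⊥ is valid iff no world has any successor (otherwise □⊥ fails at any world with one).
Conversely, any frame satisfying \forall x \forall y \neg Rxy validates the schema.
So the correspondent is emptiness of R.

Emptiness of R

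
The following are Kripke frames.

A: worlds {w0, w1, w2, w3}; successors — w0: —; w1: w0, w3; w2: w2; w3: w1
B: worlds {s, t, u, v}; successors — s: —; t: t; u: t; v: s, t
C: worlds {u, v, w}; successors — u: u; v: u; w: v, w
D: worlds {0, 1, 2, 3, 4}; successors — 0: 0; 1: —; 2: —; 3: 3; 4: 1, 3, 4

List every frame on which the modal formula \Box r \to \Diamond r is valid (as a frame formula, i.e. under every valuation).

Frame correspondent (Sahlqvist): \forall x \exists y Rxy — i.e. seriality.
A: fails — world w0 has no successor.
B: fails — world s has no successor.
C: holds.
D: fails — world 1 has no successor.

C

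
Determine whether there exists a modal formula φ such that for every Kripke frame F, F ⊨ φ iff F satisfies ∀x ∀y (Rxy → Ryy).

Yes, by □(□p → p)

This is a Sahlqvist condition; the T□ axiom □(□p → p) defines it.
Suppose □(□p→p) is valid. Take Rxy and set V(p)={w : Ryw}. Then at y, □p holds; since □(□p→p) at x, □p→p at y, so p at y, i.e. Ryy.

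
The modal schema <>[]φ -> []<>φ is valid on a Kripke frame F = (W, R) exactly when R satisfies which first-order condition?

Suppose ◇□φ→□◇φ is valid. Take Rxy, Rxz and set V(φ)={w : Ryw}. Then □φ at y so ◇□φ at x, so □◇φ at x, so ◇φ at z, giving w with Rzw and Ryw.
Conversely, any frame satisfying forall x forall y forall z (Rxy & Rxz -> exists w (Ryw & Rzw)) validates the schema.
Frame condition: forall x forall y forall z (Rxy & Rxz -> exists w (Ryw & Rzw)).

convergence: forall x forall y forall z (Rxy & Rxz -> exists w (Ryw & Rzw))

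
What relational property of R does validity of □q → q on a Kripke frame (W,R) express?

Suppose □q→q is valid. At any x set V(q)={w : Rxw}. Then □q holds at x, so q holds at x, i.e. Rxx.
Conversely, any frame satisfying ∀x Rxx validates the schema.
So the correspondent is reflexivity.

reflexivity: ∀x Rxx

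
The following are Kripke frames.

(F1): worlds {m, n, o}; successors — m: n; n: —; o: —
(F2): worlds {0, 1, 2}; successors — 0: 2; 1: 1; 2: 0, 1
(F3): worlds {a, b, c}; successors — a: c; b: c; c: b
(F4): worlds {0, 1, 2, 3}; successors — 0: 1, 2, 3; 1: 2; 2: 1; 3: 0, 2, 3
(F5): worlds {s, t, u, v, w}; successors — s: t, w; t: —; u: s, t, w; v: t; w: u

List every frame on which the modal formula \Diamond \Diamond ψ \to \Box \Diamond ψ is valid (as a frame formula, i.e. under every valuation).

(F1), (F3)

This is the axiom for a generalized confluence (Geach) condition; its first-order frame correspondent is \forall x \forall y \forall z ((x R^2 y \wedge xRz) \to \exists w (y = w \wedge zRw)).
(F1): satisfies the condition.
(F2): fails — 2R²1, 2R0 but no w with 1=w and 0Rw.
(F3): satisfies the condition.
(F4): fails — 0R²0, 0R1 but no w with 0=w and 1Rw.
(F5): fails — sR²u, sRt but no w* with u=w* and tRw*.
Valid on: (F1), (F3).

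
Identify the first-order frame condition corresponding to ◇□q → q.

This is frame-equivalent to q → □◇q (substitute ¬q for q and contrapose).
Suppose q→□◇q is valid. Take Rxy and set V(q)={x}. Then q at x, so □◇q at x, so ◇q at y, so some z with Ryz has q; z=x, i.e. Ryx.

symmetry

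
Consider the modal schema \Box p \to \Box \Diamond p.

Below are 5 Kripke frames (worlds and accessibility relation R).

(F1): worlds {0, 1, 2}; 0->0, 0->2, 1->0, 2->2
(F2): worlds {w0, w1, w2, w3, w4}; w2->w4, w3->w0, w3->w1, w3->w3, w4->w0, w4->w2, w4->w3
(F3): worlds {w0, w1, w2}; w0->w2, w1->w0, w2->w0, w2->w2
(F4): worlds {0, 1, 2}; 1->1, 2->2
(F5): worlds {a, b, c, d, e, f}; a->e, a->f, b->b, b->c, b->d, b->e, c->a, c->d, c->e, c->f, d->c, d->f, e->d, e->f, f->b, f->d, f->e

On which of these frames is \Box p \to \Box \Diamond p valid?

(F1), (F4)

Frame correspondent (Sahlqvist): \forall x \forall z (xRz \to \exists w (xRw \wedge zRw)) — i.e. a generalized confluence (Geach) condition.
(F1): ✓.
(F2): fails — w2Rw4 but no w with w2Rw and w4Rw.
(F3): fails — w1Rw0 but no w with w1Rw and w0Rw.
(F4): ✓.
(F5): fails — dRf but no w with dRw and fRw.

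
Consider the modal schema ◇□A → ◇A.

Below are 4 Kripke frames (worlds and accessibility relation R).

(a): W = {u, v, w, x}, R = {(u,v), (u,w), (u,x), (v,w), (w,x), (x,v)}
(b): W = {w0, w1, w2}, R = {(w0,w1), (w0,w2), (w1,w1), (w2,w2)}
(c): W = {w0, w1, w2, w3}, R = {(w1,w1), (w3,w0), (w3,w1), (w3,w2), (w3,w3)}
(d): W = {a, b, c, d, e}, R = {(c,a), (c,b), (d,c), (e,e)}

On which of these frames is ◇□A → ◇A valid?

(b)

Frame correspondent (Sahlqvist): ∀x ∀y (xRy → ∃w (yRw ∧ xRw)) — i.e. a generalized confluence (Geach) condition.
(a): fails — vRw but no t with wRt and vRt.
(b): ✓.
(c): fails — w3Rw0 but no w with w0Rw and w3Rw.
(d): fails — cRa but no w with aRw and cRw.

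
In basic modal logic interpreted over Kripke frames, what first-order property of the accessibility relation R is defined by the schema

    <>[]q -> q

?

symmetry: forall x forall y (Rxy -> Ryx)

Equivalently (dual form): q → □◇q.
Suppose q→□◇q is valid. Take Rxy and set V(q)={x}. Then q at x, so □◇q at x, so ◇q at y, so some z with Ryz has q; z=x, i.e. Ryx.
Conversely, any frame satisfying forall x forall y (Rxy -> Ryx) validates the schema.
Frame condition: forall x forall y (Rxy -> Ryx).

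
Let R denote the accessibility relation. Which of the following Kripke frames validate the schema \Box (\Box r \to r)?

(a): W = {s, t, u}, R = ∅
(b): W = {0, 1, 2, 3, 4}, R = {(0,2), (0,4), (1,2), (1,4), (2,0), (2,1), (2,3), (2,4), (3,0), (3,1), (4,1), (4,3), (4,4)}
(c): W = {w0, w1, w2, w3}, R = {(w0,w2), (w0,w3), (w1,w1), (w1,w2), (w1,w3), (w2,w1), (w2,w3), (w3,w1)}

This is the axiom for shift-reflexivity; its first-order frame correspondent is \forall x \forall y (Rxy \to Ryy).
(a): condition met.
(b): fails — R02 but not R22.
(c): fails — Rw1w2 but not Rw2w2.
Valid on: (a).

(a)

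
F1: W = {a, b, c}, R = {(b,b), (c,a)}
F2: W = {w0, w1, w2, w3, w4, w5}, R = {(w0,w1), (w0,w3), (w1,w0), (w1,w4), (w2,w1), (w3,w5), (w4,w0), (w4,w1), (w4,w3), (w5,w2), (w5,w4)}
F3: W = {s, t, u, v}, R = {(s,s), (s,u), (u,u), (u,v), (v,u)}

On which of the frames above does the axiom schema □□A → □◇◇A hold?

F3

The schema corresponds to a generalized confluence (Geach) condition: ∀x ∀z (xRz → ∃w (xR²w ∧ zR²w)).
F1: fails — cRa but no w with cR²w and aR²w.
F2: fails — w3Rw5 but no w with w3R²w and w5R²w.
F3: ✓.
Valid on: F3.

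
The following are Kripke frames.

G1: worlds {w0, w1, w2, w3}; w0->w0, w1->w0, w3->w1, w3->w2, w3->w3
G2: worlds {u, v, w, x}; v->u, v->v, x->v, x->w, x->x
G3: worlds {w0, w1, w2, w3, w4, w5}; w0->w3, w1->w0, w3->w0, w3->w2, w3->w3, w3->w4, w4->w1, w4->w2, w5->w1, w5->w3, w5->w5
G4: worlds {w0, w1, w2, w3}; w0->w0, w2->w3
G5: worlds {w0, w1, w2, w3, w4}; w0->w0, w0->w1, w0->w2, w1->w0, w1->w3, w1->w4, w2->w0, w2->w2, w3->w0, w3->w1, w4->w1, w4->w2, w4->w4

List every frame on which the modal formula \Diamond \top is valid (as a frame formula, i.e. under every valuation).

Frame correspondent (Sahlqvist): \forall x \exists y Rxy — i.e. seriality.
G1: fails — world w2 has no successor.
G2: fails — world u has no successor.
G3: fails — world w2 has no successor.
G4: fails — world w1 has no successor.
G5: holds.
Valid on: G5.

G5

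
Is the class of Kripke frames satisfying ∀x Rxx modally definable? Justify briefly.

Yes, by □r → r

This is a Sahlqvist condition; the T axiom □r → r defines it.
Suppose □r→r is valid. At any x set V(r)={w : Rxw}. Then □r holds at x, so r holds at x, i.e. Rxx.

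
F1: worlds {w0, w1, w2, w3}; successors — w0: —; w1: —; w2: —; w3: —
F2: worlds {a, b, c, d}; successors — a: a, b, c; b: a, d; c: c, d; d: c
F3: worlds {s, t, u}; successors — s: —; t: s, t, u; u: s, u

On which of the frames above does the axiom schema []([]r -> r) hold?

F1

This is the axiom for shift-reflexivity; its first-order frame correspondent is forall x forall y (Rxy -> Ryy).
F1: condition met.
F2: fails — Rcd but not Rdd.
F3: fails — Rus but not Rss.
Valid on: F1.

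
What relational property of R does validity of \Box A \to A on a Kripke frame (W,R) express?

reflexivity

Suppose □A→A is valid. At any x set V(A)={w : Rxw}. Then □A holds at x, so A holds at x, i.e. Rxx.
Conversely, on a frame with reflexivity the schema holds at every world under every valuation.
Frame condition: \forall x Rxx.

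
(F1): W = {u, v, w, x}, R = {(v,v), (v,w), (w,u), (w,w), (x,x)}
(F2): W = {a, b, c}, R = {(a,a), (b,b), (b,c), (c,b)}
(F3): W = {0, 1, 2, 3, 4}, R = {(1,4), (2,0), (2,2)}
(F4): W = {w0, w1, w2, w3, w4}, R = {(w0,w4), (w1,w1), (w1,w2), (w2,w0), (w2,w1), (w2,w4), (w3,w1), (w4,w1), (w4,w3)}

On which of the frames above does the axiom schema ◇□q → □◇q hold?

Frame correspondent (Sahlqvist): ∀x ∀y ∀z (Rxy ∧ Rxz → ∃w (Ryw ∧ Rzw)) — i.e. convergence.
(F1): fails — Rww and Rwu but w and u have no common successor.
(F2): satisfies the condition.
(F3): fails — R14 and R14 but 4 and 4 have no common successor.
(F4): fails — Rw2w4 and Rw2w0 but w4 and w0 have no common successor.
Valid on: (F2).

(F2)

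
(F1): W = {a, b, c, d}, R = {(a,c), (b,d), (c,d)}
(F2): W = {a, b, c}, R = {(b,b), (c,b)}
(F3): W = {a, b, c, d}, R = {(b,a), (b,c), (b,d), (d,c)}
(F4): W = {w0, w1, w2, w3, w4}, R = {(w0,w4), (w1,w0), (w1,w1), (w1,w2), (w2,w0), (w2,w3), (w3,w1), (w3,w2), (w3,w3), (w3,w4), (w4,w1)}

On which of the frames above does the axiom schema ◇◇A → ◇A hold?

This is the axiom for a generalized confluence (Geach) condition; its first-order frame correspondent is ∀x ∀y (xR²y → ∃w (y = w ∧ xRw)).
(F1): fails — aR²d but no w with d=w and aRw.
(F2): holds.
(F3): holds.
(F4): fails — w0R²w1 but no w with w1=w and w0Rw.
Valid on: (F2), (F3).

(F2), (F3)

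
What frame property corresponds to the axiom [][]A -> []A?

density

Suppose □□A→□A is valid. Take Rxy and set V(A)={w : xR²w}. Then □□A at x, so □A at x, so A at y, i.e. ∃z(Rxz∧Rzy).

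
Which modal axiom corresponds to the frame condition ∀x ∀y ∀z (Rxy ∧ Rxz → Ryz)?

A defining formula is ◇r → □◇r (the 5 axiom).
Suppose ◇r→□◇r is valid. Take Rxy, Rxz and set V(r)={y}. Then ◇r at x, so □◇r at x, so ◇r at z, so some w with Rzw has r; w=y, i.e. Rzy. By symmetry of the argument, Ryz.

◇r → □◇r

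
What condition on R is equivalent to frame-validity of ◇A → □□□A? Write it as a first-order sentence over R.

∀x ∀y ∀z ((xRy ∧ xR³z) → ∃w (y = w ∧ z = w))

This is a Sahlqvist (Geach-type) schema ◇^1□^0A → □^3◇^0A.
First-order correspondent: ∀x ∀y ∀z ((xRy ∧ xR³z) → ∃w (y = w ∧ z = w)).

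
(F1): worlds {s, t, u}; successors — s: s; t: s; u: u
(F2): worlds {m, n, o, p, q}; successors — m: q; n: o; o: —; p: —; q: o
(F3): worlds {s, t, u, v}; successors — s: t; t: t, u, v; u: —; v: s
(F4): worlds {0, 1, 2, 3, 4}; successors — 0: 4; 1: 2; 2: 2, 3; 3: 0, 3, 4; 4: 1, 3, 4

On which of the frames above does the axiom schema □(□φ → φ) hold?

(F1)

The schema corresponds to shift-reflexivity: ∀x ∀y (Rxy → Ryy).
(F1): condition met.
(F2): fails — Rmq but not Rqq.
(F3): fails — Rtv but not Rvv.
(F4): fails — R41 but not R11.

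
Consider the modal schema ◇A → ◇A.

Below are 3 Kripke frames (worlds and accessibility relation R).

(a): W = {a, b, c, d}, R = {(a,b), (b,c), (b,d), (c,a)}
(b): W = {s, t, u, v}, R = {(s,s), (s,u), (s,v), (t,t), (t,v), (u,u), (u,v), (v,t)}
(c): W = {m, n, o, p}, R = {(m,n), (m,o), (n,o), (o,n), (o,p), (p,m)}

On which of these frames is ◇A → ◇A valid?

The schema corresponds to a generalized confluence (Geach) condition: ∀x ∀y (xRy → ∃w (y = w ∧ xRw)).
(a): holds.
(b): holds.
(c): holds.
Valid on: (a), (b), (c).

(a), (b), (c)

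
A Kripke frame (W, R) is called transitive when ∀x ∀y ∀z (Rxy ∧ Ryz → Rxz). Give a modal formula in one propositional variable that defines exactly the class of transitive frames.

□q → □□q

A defining formula is □q → □□q (the 4 axiom).
Suppose □q→□□q is valid. Take Rxy, Ryz and set V(q)={w : Rxw}. Then □q at x, so □□q at x, so □q at y, so q at z, i.e. Rxz.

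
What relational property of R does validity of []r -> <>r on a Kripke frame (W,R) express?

seriality: forall x exists y Rxy

This is the D axiom.
It corresponds to seriality: forall x exists y Rxy.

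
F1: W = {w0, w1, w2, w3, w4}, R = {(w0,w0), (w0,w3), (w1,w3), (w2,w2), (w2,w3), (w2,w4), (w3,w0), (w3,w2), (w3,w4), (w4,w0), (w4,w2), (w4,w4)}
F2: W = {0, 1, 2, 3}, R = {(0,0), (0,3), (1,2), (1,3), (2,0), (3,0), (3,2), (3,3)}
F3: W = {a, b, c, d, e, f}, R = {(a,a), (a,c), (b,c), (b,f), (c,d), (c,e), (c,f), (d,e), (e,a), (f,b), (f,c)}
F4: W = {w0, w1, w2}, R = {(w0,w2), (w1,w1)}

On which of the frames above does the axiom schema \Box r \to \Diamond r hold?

F1, F2, F3

This is the axiom for seriality; its first-order frame correspondent is \forall x \exists y Rxy.
F1: satisfies the condition.
F2: satisfies the condition.
F3: satisfies the condition.
F4: fails — world w2 has no successor.
Valid on: F1, F2, F3.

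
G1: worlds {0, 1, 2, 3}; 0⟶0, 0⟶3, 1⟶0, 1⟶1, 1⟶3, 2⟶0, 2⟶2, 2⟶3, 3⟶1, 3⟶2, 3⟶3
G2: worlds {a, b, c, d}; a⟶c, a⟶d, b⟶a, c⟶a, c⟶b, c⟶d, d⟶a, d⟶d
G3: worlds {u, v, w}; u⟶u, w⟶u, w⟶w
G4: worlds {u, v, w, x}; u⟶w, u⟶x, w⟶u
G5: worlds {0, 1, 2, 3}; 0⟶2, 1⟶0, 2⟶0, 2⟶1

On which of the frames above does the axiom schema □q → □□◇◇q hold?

G1, G2, G3

The schema corresponds to a generalized confluence (Geach) condition: ∀x ∀z (xR²z → ∃w (xRw ∧ zR²w)).
G1: ✓.
G2: ✓.
G3: ✓.
G4: fails — uR²u but no t with uRt and uR²t.
G5: fails — 0R²0 but no w with 0Rw and 0R²w.
Valid on: G1, G2, G3.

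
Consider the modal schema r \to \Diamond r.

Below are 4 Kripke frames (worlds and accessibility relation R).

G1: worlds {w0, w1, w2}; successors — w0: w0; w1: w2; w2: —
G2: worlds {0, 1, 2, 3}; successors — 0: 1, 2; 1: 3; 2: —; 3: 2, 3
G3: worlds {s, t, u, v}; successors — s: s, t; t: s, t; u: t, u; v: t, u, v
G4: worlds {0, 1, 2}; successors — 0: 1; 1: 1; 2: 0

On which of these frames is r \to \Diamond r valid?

The schema corresponds to reflexivity: \forall x Rxx.
G1: fails — world w1 does not see itself.
G2: fails — world 0 does not see itself.
G3: holds.
G4: fails — world 0 does not see itself.

G3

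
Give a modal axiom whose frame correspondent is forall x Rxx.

The condition is reflexivity. The T schema □q → q defines it.
Suppose □q→q is valid. At any x set V(q)={w : Rxw}. Then □q holds at x, so q holds at x, i.e. Rxx.

□q → q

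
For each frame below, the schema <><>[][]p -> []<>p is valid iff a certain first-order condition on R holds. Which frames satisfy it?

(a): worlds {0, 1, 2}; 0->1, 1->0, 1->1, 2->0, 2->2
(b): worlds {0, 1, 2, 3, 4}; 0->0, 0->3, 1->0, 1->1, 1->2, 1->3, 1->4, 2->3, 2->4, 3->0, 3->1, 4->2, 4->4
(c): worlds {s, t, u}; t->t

The schema corresponds to a generalized confluence (Geach) condition: forall x forall y forall z ((x R^2 y & xRz) -> exists w (y R^2 w & zRw)).
(a): holds.
(b): fails — 1R²0, 1R4 but no w with 0R²w and 4Rw.
(c): holds.

(a), (c)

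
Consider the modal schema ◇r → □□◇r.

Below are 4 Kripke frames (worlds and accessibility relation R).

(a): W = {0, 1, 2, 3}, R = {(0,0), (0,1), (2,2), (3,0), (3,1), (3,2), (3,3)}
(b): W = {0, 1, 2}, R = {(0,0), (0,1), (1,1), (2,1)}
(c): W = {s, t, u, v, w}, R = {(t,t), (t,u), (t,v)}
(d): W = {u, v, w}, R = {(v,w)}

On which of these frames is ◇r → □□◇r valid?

(d)

The schema corresponds to a generalized confluence (Geach) condition: ∀x ∀y ∀z ((xRy ∧ xR²z) → ∃w (y = w ∧ zRw)).
(a): fails — 0R0, 0R²1 but no w with 0=w and 1Rw.
(b): fails — 0R0, 0R²1 but no w with 0=w and 1Rw.
(c): fails — tRt, tR²u but no w* with t=w* and uRw*.
(d): satisfies the condition.
Valid on: (d).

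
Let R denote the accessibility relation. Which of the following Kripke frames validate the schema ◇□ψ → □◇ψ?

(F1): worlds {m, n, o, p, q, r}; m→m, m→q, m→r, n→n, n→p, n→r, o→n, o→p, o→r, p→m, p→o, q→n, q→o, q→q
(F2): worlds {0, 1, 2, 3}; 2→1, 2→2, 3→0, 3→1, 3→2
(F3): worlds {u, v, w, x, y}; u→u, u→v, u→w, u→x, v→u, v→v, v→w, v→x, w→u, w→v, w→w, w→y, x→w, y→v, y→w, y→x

The schema corresponds to convergence: ∀x ∀y ∀z (Rxy ∧ Rxz → ∃w (Ryw ∧ Rzw)).
(F1): fails — Rmr and Rmr but r and r have no common successor.
(F2): fails — R22 and R21 but 2 and 1 have no common successor.
(F3): ✓.
Valid on: (F3).

(F3)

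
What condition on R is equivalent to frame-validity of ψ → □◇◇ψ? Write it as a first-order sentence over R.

∀x ∀z (xRz → ∃w (x = w ∧ zR²w))

This is a Sahlqvist (Geach-type) schema ◇^0□^0ψ → □^1◇^2ψ.
Minimal-valuation argument: fix x; take any y with xR^0y and any z with xR^1z. Set V(ψ) to the set of worlds R-reachable from y in exactly 0 steps. Then □^0ψ holds at y, so the antecedent holds at x; validity forces ◇^2ψ at z, giving a w with zR^2w and yR^0w.
First-order correspondent: ∀x ∀z (xRz → ∃w (x = w ∧ zR²w)).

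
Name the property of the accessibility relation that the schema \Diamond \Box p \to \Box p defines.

The Euclidean property

Equivalently (dual form): ◇p → □◇p.
Suppose ◇p→□◇p is valid. Take Rxy, Rxz and set V(p)={y}. Then ◇p at x, so □◇p at x, so ◇p at z, so some w with Rzw has p; w=y, i.e. Rzy. By symmetry of the argument, Ryz.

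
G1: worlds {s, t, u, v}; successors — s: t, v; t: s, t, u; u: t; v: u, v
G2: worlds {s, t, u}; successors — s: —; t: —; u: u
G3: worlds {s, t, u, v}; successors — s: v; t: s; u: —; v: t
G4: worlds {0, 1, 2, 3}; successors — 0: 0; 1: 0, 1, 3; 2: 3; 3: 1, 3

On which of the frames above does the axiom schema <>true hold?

The schema corresponds to seriality: forall x exists y Rxy.
G1: ✓.
G2: fails — world s has no successor.
G3: fails — world u has no successor.
G4: ✓.
Valid on: G1, G4.

G1, G4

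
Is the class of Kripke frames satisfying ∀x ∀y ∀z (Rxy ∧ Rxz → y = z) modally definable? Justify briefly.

The condition is partial functionality. A defining modal formula is ◇p → □p.

Yes, by ◇p → □p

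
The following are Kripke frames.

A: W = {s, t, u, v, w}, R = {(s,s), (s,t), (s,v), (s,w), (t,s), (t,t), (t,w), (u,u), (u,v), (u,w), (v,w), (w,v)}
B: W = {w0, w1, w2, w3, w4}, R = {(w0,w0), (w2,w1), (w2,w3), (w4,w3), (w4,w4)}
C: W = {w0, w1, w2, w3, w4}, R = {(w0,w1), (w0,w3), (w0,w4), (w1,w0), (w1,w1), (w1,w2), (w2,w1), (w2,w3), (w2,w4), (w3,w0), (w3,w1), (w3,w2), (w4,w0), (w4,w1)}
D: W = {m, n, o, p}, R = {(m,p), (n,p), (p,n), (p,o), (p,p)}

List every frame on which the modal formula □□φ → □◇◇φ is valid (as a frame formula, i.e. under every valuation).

C

This is the axiom for a generalized confluence (Geach) condition; its first-order frame correspondent is ∀x ∀z (xRz → ∃w (xR²w ∧ zR²w)).
A: fails — vRw but no w* with vR²w* and wR²w*.
B: fails — w2Rw1 but no w with w2R²w and w1R²w.
C: holds.
D: fails — pRo but no w with pR²w and oR²w.
Valid on: C.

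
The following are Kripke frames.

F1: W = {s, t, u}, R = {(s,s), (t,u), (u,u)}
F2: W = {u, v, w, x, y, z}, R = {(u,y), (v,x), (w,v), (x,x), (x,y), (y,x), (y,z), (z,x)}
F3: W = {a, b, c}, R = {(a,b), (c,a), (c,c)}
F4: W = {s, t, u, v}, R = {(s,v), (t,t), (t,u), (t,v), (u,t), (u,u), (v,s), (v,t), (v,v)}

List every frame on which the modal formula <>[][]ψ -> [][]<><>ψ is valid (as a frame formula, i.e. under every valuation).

The schema corresponds to a generalized confluence (Geach) condition: forall x forall y forall z ((xRy & x R^2 z) -> exists w (y R^2 w & z R^2 w)).
F1: ✓.
F2: ✓.
F3: fails — cRa, cR²a but no w with aR²w and aR²w.
F4: ✓.
Valid on: F1, F2, F4.

F1, F2, F4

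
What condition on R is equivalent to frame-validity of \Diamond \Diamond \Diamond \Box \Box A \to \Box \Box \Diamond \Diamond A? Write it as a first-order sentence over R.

This is a Sahlqvist (Geach-type) schema ◇^3□^2A → □^2◇^2A.
Minimal-valuation argument: fix x; take any y with xR^3y and any z with xR^2z. Set V(A) to the set of worlds R-reachable from y in exactly 2 steps. Then □^2A holds at y, so the antecedent holds at x; validity forces ◇^2A at z, giving a w with zR^2w and yR^2w.
First-order correspondent: \forall x \forall y \forall z ((x R^3 y \wedge x R^2 z) \to \exists w (y R^2 w \wedge z R^2 w)).

\forall x \forall y \forall z ((x R^3 y \wedge x R^2 z) \to \exists w (y R^2 w \wedge z R^2 w))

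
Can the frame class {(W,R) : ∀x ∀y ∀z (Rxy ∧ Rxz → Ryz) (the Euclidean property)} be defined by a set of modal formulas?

This is a Sahlqvist condition; the 5 axiom ◇r → □◇r defines it.
Suppose ◇r→□◇r is valid. Take Rxy, Rxz and set V(r)={y}. Then ◇r at x, so □◇r at x, so ◇r at z, so some w with Rzw has r; w=y, i.e. Rzy. By symmetry of the argument, Ryz.

Yes, by ◇r → □◇r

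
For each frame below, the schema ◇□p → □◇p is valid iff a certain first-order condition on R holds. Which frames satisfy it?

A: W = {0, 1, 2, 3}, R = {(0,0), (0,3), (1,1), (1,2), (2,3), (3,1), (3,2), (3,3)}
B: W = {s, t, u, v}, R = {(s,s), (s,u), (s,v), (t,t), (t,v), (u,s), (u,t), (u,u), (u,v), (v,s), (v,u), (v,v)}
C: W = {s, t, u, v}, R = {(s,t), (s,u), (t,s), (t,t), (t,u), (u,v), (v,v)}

The schema corresponds to convergence: ∀x ∀y ∀z (Rxy ∧ Rxz → ∃w (Ryw ∧ Rzw)).
A: fails — R12 and R11 but 2 and 1 have no common successor.
B: ✓.
C: fails — Rsu and Rst but u and t have no common successor.
Valid on: B.

B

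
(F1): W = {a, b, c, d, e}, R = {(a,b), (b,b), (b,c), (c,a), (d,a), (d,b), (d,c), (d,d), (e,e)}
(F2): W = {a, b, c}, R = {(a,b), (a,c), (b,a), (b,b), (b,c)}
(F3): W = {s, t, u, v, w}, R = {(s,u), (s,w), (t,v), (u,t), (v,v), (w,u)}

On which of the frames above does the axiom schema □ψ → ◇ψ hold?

Frame correspondent (Sahlqvist): ∀x ∃y Rxy — i.e. seriality.
(F1): ✓.
(F2): fails — world c has no successor.
(F3): ✓.
Valid on: (F1), (F3).

(F1), (F3)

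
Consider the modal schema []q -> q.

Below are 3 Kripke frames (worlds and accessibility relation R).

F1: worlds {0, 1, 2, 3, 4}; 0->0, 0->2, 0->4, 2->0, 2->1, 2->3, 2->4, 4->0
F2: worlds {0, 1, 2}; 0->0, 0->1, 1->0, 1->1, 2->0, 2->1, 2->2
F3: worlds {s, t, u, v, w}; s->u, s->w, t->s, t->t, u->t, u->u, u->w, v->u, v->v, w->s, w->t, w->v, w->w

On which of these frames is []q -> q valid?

Frame correspondent (Sahlqvist): forall x Rxx — i.e. reflexivity.
F1: fails — world 1 does not see itself.
F2: ✓.
F3: fails — world s does not see itself.
Valid on: F2.

F2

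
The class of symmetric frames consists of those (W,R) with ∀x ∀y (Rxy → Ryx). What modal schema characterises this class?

q → □◇q

This is symmetry; the standard corresponding axiom is B: q → □◇q.
Suppose q→□◇q is valid. Take Rxy and set V(q)={x}. Then q at x, so □◇q at x, so ◇q at y, so some z with Ryz has q; z=x, i.e. Ryx.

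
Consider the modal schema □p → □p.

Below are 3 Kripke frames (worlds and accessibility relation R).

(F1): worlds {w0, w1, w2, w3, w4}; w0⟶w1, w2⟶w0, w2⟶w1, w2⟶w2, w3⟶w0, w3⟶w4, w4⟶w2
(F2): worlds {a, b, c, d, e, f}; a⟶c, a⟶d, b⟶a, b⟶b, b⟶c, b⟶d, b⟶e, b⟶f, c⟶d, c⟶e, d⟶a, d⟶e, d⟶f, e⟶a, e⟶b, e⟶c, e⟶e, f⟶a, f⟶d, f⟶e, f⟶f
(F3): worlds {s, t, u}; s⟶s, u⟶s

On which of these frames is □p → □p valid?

This is the axiom for a generalized confluence (Geach) condition; its first-order frame correspondent is ∀x ∀z (xRz → ∃w (xRw ∧ z = w)).
(F1): holds.
(F2): holds.
(F3): holds.

(F1), (F2), (F3)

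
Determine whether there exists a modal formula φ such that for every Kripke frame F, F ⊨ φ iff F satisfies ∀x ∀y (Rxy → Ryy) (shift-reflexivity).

Definable; □(□q → q) defines it

The condition is shift-reflexivity. A defining modal formula is □(□q → q).
Suppose □(□q→q) is valid. Take Rxy and set V(q)={w : Ryw}. Then at y, □q holds; since □(□q→q) at x, □q→q at y, so q at y, i.e. Ryy.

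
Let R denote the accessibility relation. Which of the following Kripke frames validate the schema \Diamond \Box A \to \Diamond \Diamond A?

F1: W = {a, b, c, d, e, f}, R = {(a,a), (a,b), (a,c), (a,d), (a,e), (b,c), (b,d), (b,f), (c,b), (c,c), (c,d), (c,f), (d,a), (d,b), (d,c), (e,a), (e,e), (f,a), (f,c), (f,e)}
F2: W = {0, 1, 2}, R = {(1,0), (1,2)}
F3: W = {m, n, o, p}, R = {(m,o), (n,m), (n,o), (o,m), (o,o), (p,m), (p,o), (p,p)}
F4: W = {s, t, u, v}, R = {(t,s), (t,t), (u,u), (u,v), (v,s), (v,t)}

F1, F3

Frame correspondent (Sahlqvist): \forall x \forall y (xRy \to \exists w (yRw \wedge x R^2 w)) — i.e. a generalized confluence (Geach) condition.
F1: holds.
F2: fails — 1R0 but no w with 0Rw and 1R²w.
F3: holds.
F4: fails — tRs but no w with sRw and tR²w.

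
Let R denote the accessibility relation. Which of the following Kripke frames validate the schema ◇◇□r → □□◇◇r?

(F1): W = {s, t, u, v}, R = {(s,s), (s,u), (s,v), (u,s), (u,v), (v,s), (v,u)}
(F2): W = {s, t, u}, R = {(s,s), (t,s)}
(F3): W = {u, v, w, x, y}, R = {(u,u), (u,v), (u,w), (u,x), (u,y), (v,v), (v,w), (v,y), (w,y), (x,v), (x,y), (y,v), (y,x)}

(F1), (F2)

Frame correspondent (Sahlqvist): ∀x ∀y ∀z ((xR²y ∧ xR²z) → ∃w (yRw ∧ zR²w)) — i.e. a generalized confluence (Geach) condition.
(F1): holds.
(F2): holds.
(F3): fails — uR²w, uR²w but no t with wRt and wR²t.
Valid on: (F1), (F2).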